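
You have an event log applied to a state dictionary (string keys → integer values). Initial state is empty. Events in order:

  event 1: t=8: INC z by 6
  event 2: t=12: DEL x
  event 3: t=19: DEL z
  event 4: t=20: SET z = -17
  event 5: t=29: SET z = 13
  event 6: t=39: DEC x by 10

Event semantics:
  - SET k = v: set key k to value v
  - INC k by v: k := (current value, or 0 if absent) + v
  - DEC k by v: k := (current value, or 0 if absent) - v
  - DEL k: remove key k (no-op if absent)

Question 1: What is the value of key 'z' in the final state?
Track key 'z' through all 6 events:
  event 1 (t=8: INC z by 6): z (absent) -> 6
  event 2 (t=12: DEL x): z unchanged
  event 3 (t=19: DEL z): z 6 -> (absent)
  event 4 (t=20: SET z = -17): z (absent) -> -17
  event 5 (t=29: SET z = 13): z -17 -> 13
  event 6 (t=39: DEC x by 10): z unchanged
Final: z = 13

Answer: 13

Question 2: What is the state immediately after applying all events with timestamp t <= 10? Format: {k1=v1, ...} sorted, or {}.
Answer: {z=6}

Derivation:
Apply events with t <= 10 (1 events):
  after event 1 (t=8: INC z by 6): {z=6}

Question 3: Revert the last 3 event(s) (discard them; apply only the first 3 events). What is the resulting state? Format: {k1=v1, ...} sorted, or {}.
Keep first 3 events (discard last 3):
  after event 1 (t=8: INC z by 6): {z=6}
  after event 2 (t=12: DEL x): {z=6}
  after event 3 (t=19: DEL z): {}

Answer: {}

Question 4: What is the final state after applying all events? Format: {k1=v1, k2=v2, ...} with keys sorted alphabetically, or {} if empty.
Answer: {x=-10, z=13}

Derivation:
  after event 1 (t=8: INC z by 6): {z=6}
  after event 2 (t=12: DEL x): {z=6}
  after event 3 (t=19: DEL z): {}
  after event 4 (t=20: SET z = -17): {z=-17}
  after event 5 (t=29: SET z = 13): {z=13}
  after event 6 (t=39: DEC x by 10): {x=-10, z=13}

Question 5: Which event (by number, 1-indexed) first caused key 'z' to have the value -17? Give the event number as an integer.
Answer: 4

Derivation:
Looking for first event where z becomes -17:
  event 1: z = 6
  event 2: z = 6
  event 3: z = (absent)
  event 4: z (absent) -> -17  <-- first match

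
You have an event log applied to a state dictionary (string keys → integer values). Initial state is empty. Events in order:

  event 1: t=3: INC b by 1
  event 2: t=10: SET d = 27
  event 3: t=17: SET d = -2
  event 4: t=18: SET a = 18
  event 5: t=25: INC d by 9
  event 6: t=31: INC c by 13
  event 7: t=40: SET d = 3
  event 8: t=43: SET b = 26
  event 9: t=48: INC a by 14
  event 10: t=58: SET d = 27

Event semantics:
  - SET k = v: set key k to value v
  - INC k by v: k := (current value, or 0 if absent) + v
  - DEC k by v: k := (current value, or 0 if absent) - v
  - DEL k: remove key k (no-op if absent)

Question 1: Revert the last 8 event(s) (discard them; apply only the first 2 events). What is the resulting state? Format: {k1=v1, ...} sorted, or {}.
Keep first 2 events (discard last 8):
  after event 1 (t=3: INC b by 1): {b=1}
  after event 2 (t=10: SET d = 27): {b=1, d=27}

Answer: {b=1, d=27}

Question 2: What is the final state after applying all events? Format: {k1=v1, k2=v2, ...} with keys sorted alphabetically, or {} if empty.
  after event 1 (t=3: INC b by 1): {b=1}
  after event 2 (t=10: SET d = 27): {b=1, d=27}
  after event 3 (t=17: SET d = -2): {b=1, d=-2}
  after event 4 (t=18: SET a = 18): {a=18, b=1, d=-2}
  after event 5 (t=25: INC d by 9): {a=18, b=1, d=7}
  after event 6 (t=31: INC c by 13): {a=18, b=1, c=13, d=7}
  after event 7 (t=40: SET d = 3): {a=18, b=1, c=13, d=3}
  after event 8 (t=43: SET b = 26): {a=18, b=26, c=13, d=3}
  after event 9 (t=48: INC a by 14): {a=32, b=26, c=13, d=3}
  after event 10 (t=58: SET d = 27): {a=32, b=26, c=13, d=27}

Answer: {a=32, b=26, c=13, d=27}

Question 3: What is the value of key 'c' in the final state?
Answer: 13

Derivation:
Track key 'c' through all 10 events:
  event 1 (t=3: INC b by 1): c unchanged
  event 2 (t=10: SET d = 27): c unchanged
  event 3 (t=17: SET d = -2): c unchanged
  event 4 (t=18: SET a = 18): c unchanged
  event 5 (t=25: INC d by 9): c unchanged
  event 6 (t=31: INC c by 13): c (absent) -> 13
  event 7 (t=40: SET d = 3): c unchanged
  event 8 (t=43: SET b = 26): c unchanged
  event 9 (t=48: INC a by 14): c unchanged
  event 10 (t=58: SET d = 27): c unchanged
Final: c = 13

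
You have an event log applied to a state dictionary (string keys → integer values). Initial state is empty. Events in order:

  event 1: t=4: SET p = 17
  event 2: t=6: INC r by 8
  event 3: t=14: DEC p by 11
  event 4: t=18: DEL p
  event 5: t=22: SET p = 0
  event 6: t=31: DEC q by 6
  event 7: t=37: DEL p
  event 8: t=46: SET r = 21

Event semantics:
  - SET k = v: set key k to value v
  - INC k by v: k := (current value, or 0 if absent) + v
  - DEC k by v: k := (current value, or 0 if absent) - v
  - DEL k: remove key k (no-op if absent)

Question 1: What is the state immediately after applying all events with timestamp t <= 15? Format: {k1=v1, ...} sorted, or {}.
Apply events with t <= 15 (3 events):
  after event 1 (t=4: SET p = 17): {p=17}
  after event 2 (t=6: INC r by 8): {p=17, r=8}
  after event 3 (t=14: DEC p by 11): {p=6, r=8}

Answer: {p=6, r=8}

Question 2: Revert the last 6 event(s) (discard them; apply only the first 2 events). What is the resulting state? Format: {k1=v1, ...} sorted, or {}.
Answer: {p=17, r=8}

Derivation:
Keep first 2 events (discard last 6):
  after event 1 (t=4: SET p = 17): {p=17}
  after event 2 (t=6: INC r by 8): {p=17, r=8}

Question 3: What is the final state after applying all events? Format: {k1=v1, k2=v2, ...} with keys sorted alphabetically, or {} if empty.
Answer: {q=-6, r=21}

Derivation:
  after event 1 (t=4: SET p = 17): {p=17}
  after event 2 (t=6: INC r by 8): {p=17, r=8}
  after event 3 (t=14: DEC p by 11): {p=6, r=8}
  after event 4 (t=18: DEL p): {r=8}
  after event 5 (t=22: SET p = 0): {p=0, r=8}
  after event 6 (t=31: DEC q by 6): {p=0, q=-6, r=8}
  after event 7 (t=37: DEL p): {q=-6, r=8}
  after event 8 (t=46: SET r = 21): {q=-6, r=21}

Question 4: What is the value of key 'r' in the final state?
Track key 'r' through all 8 events:
  event 1 (t=4: SET p = 17): r unchanged
  event 2 (t=6: INC r by 8): r (absent) -> 8
  event 3 (t=14: DEC p by 11): r unchanged
  event 4 (t=18: DEL p): r unchanged
  event 5 (t=22: SET p = 0): r unchanged
  event 6 (t=31: DEC q by 6): r unchanged
  event 7 (t=37: DEL p): r unchanged
  event 8 (t=46: SET r = 21): r 8 -> 21
Final: r = 21

Answer: 21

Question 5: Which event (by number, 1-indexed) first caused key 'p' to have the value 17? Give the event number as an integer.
Answer: 1

Derivation:
Looking for first event where p becomes 17:
  event 1: p (absent) -> 17  <-- first match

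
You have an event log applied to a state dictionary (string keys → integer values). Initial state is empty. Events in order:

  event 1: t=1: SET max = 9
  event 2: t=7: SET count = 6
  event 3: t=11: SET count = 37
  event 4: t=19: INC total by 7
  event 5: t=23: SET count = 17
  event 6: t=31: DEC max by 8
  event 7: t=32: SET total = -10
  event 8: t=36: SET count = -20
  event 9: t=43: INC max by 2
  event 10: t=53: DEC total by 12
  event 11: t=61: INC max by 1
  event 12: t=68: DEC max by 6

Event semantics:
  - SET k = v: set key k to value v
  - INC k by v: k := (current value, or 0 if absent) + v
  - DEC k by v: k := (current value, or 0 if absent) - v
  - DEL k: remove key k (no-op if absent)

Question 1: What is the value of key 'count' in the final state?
Track key 'count' through all 12 events:
  event 1 (t=1: SET max = 9): count unchanged
  event 2 (t=7: SET count = 6): count (absent) -> 6
  event 3 (t=11: SET count = 37): count 6 -> 37
  event 4 (t=19: INC total by 7): count unchanged
  event 5 (t=23: SET count = 17): count 37 -> 17
  event 6 (t=31: DEC max by 8): count unchanged
  event 7 (t=32: SET total = -10): count unchanged
  event 8 (t=36: SET count = -20): count 17 -> -20
  event 9 (t=43: INC max by 2): count unchanged
  event 10 (t=53: DEC total by 12): count unchanged
  event 11 (t=61: INC max by 1): count unchanged
  event 12 (t=68: DEC max by 6): count unchanged
Final: count = -20

Answer: -20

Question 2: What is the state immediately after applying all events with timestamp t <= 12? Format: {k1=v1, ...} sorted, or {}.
Apply events with t <= 12 (3 events):
  after event 1 (t=1: SET max = 9): {max=9}
  after event 2 (t=7: SET count = 6): {count=6, max=9}
  after event 3 (t=11: SET count = 37): {count=37, max=9}

Answer: {count=37, max=9}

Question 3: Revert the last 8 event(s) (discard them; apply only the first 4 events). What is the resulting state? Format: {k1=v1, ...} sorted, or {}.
Keep first 4 events (discard last 8):
  after event 1 (t=1: SET max = 9): {max=9}
  after event 2 (t=7: SET count = 6): {count=6, max=9}
  after event 3 (t=11: SET count = 37): {count=37, max=9}
  after event 4 (t=19: INC total by 7): {count=37, max=9, total=7}

Answer: {count=37, max=9, total=7}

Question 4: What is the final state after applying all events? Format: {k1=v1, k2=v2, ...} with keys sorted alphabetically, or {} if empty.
Answer: {count=-20, max=-2, total=-22}

Derivation:
  after event 1 (t=1: SET max = 9): {max=9}
  after event 2 (t=7: SET count = 6): {count=6, max=9}
  after event 3 (t=11: SET count = 37): {count=37, max=9}
  after event 4 (t=19: INC total by 7): {count=37, max=9, total=7}
  after event 5 (t=23: SET count = 17): {count=17, max=9, total=7}
  after event 6 (t=31: DEC max by 8): {count=17, max=1, total=7}
  after event 7 (t=32: SET total = -10): {count=17, max=1, total=-10}
  after event 8 (t=36: SET count = -20): {count=-20, max=1, total=-10}
  after event 9 (t=43: INC max by 2): {count=-20, max=3, total=-10}
  after event 10 (t=53: DEC total by 12): {count=-20, max=3, total=-22}
  after event 11 (t=61: INC max by 1): {count=-20, max=4, total=-22}
  after event 12 (t=68: DEC max by 6): {count=-20, max=-2, total=-22}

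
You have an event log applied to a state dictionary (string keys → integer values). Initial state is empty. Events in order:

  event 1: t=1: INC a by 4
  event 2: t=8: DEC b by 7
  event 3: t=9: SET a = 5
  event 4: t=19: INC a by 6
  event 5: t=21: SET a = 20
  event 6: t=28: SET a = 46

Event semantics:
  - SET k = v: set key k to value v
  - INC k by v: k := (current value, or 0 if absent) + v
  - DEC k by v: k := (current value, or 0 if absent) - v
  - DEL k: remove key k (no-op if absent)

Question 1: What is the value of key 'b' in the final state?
Answer: -7

Derivation:
Track key 'b' through all 6 events:
  event 1 (t=1: INC a by 4): b unchanged
  event 2 (t=8: DEC b by 7): b (absent) -> -7
  event 3 (t=9: SET a = 5): b unchanged
  event 4 (t=19: INC a by 6): b unchanged
  event 5 (t=21: SET a = 20): b unchanged
  event 6 (t=28: SET a = 46): b unchanged
Final: b = -7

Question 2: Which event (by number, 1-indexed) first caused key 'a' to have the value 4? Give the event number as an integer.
Answer: 1

Derivation:
Looking for first event where a becomes 4:
  event 1: a (absent) -> 4  <-- first match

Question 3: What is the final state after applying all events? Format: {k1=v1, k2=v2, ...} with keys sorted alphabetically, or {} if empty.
Answer: {a=46, b=-7}

Derivation:
  after event 1 (t=1: INC a by 4): {a=4}
  after event 2 (t=8: DEC b by 7): {a=4, b=-7}
  after event 3 (t=9: SET a = 5): {a=5, b=-7}
  after event 4 (t=19: INC a by 6): {a=11, b=-7}
  after event 5 (t=21: SET a = 20): {a=20, b=-7}
  after event 6 (t=28: SET a = 46): {a=46, b=-7}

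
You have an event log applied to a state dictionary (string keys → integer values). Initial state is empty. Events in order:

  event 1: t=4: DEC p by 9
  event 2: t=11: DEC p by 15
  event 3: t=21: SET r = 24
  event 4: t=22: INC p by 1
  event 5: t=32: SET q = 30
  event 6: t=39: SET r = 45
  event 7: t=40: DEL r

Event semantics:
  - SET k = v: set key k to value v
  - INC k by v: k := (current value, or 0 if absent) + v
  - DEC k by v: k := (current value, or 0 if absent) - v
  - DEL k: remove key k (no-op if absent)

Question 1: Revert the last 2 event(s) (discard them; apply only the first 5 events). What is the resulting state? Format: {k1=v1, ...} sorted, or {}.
Answer: {p=-23, q=30, r=24}

Derivation:
Keep first 5 events (discard last 2):
  after event 1 (t=4: DEC p by 9): {p=-9}
  after event 2 (t=11: DEC p by 15): {p=-24}
  after event 3 (t=21: SET r = 24): {p=-24, r=24}
  after event 4 (t=22: INC p by 1): {p=-23, r=24}
  after event 5 (t=32: SET q = 30): {p=-23, q=30, r=24}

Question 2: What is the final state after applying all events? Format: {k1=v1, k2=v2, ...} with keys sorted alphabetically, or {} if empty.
Answer: {p=-23, q=30}

Derivation:
  after event 1 (t=4: DEC p by 9): {p=-9}
  after event 2 (t=11: DEC p by 15): {p=-24}
  after event 3 (t=21: SET r = 24): {p=-24, r=24}
  after event 4 (t=22: INC p by 1): {p=-23, r=24}
  after event 5 (t=32: SET q = 30): {p=-23, q=30, r=24}
  after event 6 (t=39: SET r = 45): {p=-23, q=30, r=45}
  after event 7 (t=40: DEL r): {p=-23, q=30}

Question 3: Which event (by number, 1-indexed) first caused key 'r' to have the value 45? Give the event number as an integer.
Answer: 6

Derivation:
Looking for first event where r becomes 45:
  event 3: r = 24
  event 4: r = 24
  event 5: r = 24
  event 6: r 24 -> 45  <-- first match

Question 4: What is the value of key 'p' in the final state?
Answer: -23

Derivation:
Track key 'p' through all 7 events:
  event 1 (t=4: DEC p by 9): p (absent) -> -9
  event 2 (t=11: DEC p by 15): p -9 -> -24
  event 3 (t=21: SET r = 24): p unchanged
  event 4 (t=22: INC p by 1): p -24 -> -23
  event 5 (t=32: SET q = 30): p unchanged
  event 6 (t=39: SET r = 45): p unchanged
  event 7 (t=40: DEL r): p unchanged
Final: p = -23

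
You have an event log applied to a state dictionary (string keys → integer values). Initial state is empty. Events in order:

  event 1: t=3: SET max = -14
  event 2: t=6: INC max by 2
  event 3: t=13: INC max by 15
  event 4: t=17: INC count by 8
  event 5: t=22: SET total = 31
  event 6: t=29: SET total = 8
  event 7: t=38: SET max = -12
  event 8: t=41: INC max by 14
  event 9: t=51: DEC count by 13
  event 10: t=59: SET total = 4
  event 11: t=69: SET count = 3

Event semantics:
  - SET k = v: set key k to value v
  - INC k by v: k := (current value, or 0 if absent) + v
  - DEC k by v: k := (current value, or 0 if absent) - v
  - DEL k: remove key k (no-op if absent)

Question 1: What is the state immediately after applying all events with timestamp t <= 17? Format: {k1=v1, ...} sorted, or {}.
Apply events with t <= 17 (4 events):
  after event 1 (t=3: SET max = -14): {max=-14}
  after event 2 (t=6: INC max by 2): {max=-12}
  after event 3 (t=13: INC max by 15): {max=3}
  after event 4 (t=17: INC count by 8): {count=8, max=3}

Answer: {count=8, max=3}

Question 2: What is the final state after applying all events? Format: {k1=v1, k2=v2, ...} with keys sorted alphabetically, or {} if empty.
  after event 1 (t=3: SET max = -14): {max=-14}
  after event 2 (t=6: INC max by 2): {max=-12}
  after event 3 (t=13: INC max by 15): {max=3}
  after event 4 (t=17: INC count by 8): {count=8, max=3}
  after event 5 (t=22: SET total = 31): {count=8, max=3, total=31}
  after event 6 (t=29: SET total = 8): {count=8, max=3, total=8}
  after event 7 (t=38: SET max = -12): {count=8, max=-12, total=8}
  after event 8 (t=41: INC max by 14): {count=8, max=2, total=8}
  after event 9 (t=51: DEC count by 13): {count=-5, max=2, total=8}
  after event 10 (t=59: SET total = 4): {count=-5, max=2, total=4}
  after event 11 (t=69: SET count = 3): {count=3, max=2, total=4}

Answer: {count=3, max=2, total=4}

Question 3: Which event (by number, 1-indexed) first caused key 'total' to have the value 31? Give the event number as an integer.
Looking for first event where total becomes 31:
  event 5: total (absent) -> 31  <-- first match

Answer: 5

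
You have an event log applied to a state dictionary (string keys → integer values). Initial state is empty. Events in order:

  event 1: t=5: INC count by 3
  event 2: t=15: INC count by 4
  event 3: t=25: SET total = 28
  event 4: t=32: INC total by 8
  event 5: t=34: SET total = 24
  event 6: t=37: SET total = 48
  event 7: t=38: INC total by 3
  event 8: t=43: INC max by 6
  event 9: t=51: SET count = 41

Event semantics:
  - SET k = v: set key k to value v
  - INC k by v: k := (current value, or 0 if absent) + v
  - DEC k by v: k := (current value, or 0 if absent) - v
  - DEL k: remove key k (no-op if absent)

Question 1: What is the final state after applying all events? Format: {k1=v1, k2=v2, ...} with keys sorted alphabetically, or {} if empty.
Answer: {count=41, max=6, total=51}

Derivation:
  after event 1 (t=5: INC count by 3): {count=3}
  after event 2 (t=15: INC count by 4): {count=7}
  after event 3 (t=25: SET total = 28): {count=7, total=28}
  after event 4 (t=32: INC total by 8): {count=7, total=36}
  after event 5 (t=34: SET total = 24): {count=7, total=24}
  after event 6 (t=37: SET total = 48): {count=7, total=48}
  after event 7 (t=38: INC total by 3): {count=7, total=51}
  after event 8 (t=43: INC max by 6): {count=7, max=6, total=51}
  after event 9 (t=51: SET count = 41): {count=41, max=6, total=51}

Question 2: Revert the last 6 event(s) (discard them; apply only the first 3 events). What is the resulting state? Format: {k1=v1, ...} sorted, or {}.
Answer: {count=7, total=28}

Derivation:
Keep first 3 events (discard last 6):
  after event 1 (t=5: INC count by 3): {count=3}
  after event 2 (t=15: INC count by 4): {count=7}
  after event 3 (t=25: SET total = 28): {count=7, total=28}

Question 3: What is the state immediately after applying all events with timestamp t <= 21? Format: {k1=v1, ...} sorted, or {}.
Answer: {count=7}

Derivation:
Apply events with t <= 21 (2 events):
  after event 1 (t=5: INC count by 3): {count=3}
  after event 2 (t=15: INC count by 4): {count=7}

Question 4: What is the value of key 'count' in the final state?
Track key 'count' through all 9 events:
  event 1 (t=5: INC count by 3): count (absent) -> 3
  event 2 (t=15: INC count by 4): count 3 -> 7
  event 3 (t=25: SET total = 28): count unchanged
  event 4 (t=32: INC total by 8): count unchanged
  event 5 (t=34: SET total = 24): count unchanged
  event 6 (t=37: SET total = 48): count unchanged
  event 7 (t=38: INC total by 3): count unchanged
  event 8 (t=43: INC max by 6): count unchanged
  event 9 (t=51: SET count = 41): count 7 -> 41
Final: count = 41

Answer: 41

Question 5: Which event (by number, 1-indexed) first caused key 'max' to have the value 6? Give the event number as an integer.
Answer: 8

Derivation:
Looking for first event where max becomes 6:
  event 8: max (absent) -> 6  <-- first match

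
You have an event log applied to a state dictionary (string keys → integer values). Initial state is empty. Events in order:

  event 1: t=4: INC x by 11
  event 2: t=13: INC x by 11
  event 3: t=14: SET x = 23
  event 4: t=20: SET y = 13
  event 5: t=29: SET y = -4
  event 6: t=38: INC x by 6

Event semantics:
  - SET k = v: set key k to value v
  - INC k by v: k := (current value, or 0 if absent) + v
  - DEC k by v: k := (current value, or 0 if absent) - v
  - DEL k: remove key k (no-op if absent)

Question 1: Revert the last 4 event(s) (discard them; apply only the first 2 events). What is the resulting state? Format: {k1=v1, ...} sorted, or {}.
Keep first 2 events (discard last 4):
  after event 1 (t=4: INC x by 11): {x=11}
  after event 2 (t=13: INC x by 11): {x=22}

Answer: {x=22}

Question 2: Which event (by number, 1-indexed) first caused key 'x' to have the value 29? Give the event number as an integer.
Answer: 6

Derivation:
Looking for first event where x becomes 29:
  event 1: x = 11
  event 2: x = 22
  event 3: x = 23
  event 4: x = 23
  event 5: x = 23
  event 6: x 23 -> 29  <-- first match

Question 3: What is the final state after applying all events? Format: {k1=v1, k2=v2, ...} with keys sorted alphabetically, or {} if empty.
Answer: {x=29, y=-4}

Derivation:
  after event 1 (t=4: INC x by 11): {x=11}
  after event 2 (t=13: INC x by 11): {x=22}
  after event 3 (t=14: SET x = 23): {x=23}
  after event 4 (t=20: SET y = 13): {x=23, y=13}
  after event 5 (t=29: SET y = -4): {x=23, y=-4}
  after event 6 (t=38: INC x by 6): {x=29, y=-4}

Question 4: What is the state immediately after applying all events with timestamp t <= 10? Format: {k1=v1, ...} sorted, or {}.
Answer: {x=11}

Derivation:
Apply events with t <= 10 (1 events):
  after event 1 (t=4: INC x by 11): {x=11}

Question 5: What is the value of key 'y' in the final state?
Track key 'y' through all 6 events:
  event 1 (t=4: INC x by 11): y unchanged
  event 2 (t=13: INC x by 11): y unchanged
  event 3 (t=14: SET x = 23): y unchanged
  event 4 (t=20: SET y = 13): y (absent) -> 13
  event 5 (t=29: SET y = -4): y 13 -> -4
  event 6 (t=38: INC x by 6): y unchanged
Final: y = -4

Answer: -4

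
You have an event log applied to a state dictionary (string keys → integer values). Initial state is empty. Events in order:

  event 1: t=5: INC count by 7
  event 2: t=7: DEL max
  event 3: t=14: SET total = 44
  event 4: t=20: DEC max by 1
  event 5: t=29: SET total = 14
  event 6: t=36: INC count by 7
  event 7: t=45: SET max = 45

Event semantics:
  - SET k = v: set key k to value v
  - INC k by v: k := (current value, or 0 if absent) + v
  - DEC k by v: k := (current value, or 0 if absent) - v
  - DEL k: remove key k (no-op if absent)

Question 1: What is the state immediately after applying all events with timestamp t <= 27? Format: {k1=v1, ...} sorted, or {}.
Apply events with t <= 27 (4 events):
  after event 1 (t=5: INC count by 7): {count=7}
  after event 2 (t=7: DEL max): {count=7}
  after event 3 (t=14: SET total = 44): {count=7, total=44}
  after event 4 (t=20: DEC max by 1): {count=7, max=-1, total=44}

Answer: {count=7, max=-1, total=44}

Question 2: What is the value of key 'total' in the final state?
Answer: 14

Derivation:
Track key 'total' through all 7 events:
  event 1 (t=5: INC count by 7): total unchanged
  event 2 (t=7: DEL max): total unchanged
  event 3 (t=14: SET total = 44): total (absent) -> 44
  event 4 (t=20: DEC max by 1): total unchanged
  event 5 (t=29: SET total = 14): total 44 -> 14
  event 6 (t=36: INC count by 7): total unchanged
  event 7 (t=45: SET max = 45): total unchanged
Final: total = 14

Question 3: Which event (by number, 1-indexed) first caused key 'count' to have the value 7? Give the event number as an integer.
Answer: 1

Derivation:
Looking for first event where count becomes 7:
  event 1: count (absent) -> 7  <-- first match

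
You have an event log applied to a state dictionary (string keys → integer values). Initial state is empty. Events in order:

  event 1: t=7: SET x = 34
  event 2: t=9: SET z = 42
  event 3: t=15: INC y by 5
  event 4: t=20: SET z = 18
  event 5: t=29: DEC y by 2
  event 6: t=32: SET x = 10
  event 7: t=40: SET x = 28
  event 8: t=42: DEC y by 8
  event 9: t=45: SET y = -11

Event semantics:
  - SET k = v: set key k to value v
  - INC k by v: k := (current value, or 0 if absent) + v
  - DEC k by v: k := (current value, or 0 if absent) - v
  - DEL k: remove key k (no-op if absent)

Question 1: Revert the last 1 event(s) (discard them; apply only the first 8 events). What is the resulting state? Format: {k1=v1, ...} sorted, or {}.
Answer: {x=28, y=-5, z=18}

Derivation:
Keep first 8 events (discard last 1):
  after event 1 (t=7: SET x = 34): {x=34}
  after event 2 (t=9: SET z = 42): {x=34, z=42}
  after event 3 (t=15: INC y by 5): {x=34, y=5, z=42}
  after event 4 (t=20: SET z = 18): {x=34, y=5, z=18}
  after event 5 (t=29: DEC y by 2): {x=34, y=3, z=18}
  after event 6 (t=32: SET x = 10): {x=10, y=3, z=18}
  after event 7 (t=40: SET x = 28): {x=28, y=3, z=18}
  after event 8 (t=42: DEC y by 8): {x=28, y=-5, z=18}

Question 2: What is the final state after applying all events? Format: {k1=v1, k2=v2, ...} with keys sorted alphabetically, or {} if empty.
Answer: {x=28, y=-11, z=18}

Derivation:
  after event 1 (t=7: SET x = 34): {x=34}
  after event 2 (t=9: SET z = 42): {x=34, z=42}
  after event 3 (t=15: INC y by 5): {x=34, y=5, z=42}
  after event 4 (t=20: SET z = 18): {x=34, y=5, z=18}
  after event 5 (t=29: DEC y by 2): {x=34, y=3, z=18}
  after event 6 (t=32: SET x = 10): {x=10, y=3, z=18}
  after event 7 (t=40: SET x = 28): {x=28, y=3, z=18}
  after event 8 (t=42: DEC y by 8): {x=28, y=-5, z=18}
  after event 9 (t=45: SET y = -11): {x=28, y=-11, z=18}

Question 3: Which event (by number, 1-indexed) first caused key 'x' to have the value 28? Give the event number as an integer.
Answer: 7

Derivation:
Looking for first event where x becomes 28:
  event 1: x = 34
  event 2: x = 34
  event 3: x = 34
  event 4: x = 34
  event 5: x = 34
  event 6: x = 10
  event 7: x 10 -> 28  <-- first match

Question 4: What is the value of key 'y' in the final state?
Answer: -11

Derivation:
Track key 'y' through all 9 events:
  event 1 (t=7: SET x = 34): y unchanged
  event 2 (t=9: SET z = 42): y unchanged
  event 3 (t=15: INC y by 5): y (absent) -> 5
  event 4 (t=20: SET z = 18): y unchanged
  event 5 (t=29: DEC y by 2): y 5 -> 3
  event 6 (t=32: SET x = 10): y unchanged
  event 7 (t=40: SET x = 28): y unchanged
  event 8 (t=42: DEC y by 8): y 3 -> -5
  event 9 (t=45: SET y = -11): y -5 -> -11
Final: y = -11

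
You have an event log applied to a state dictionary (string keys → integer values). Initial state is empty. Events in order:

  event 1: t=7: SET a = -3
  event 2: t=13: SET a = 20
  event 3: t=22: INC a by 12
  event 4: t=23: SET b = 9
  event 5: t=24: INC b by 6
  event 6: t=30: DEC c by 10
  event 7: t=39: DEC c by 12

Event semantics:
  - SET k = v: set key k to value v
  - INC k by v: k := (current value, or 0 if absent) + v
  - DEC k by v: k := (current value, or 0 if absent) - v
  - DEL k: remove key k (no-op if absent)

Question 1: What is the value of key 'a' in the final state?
Track key 'a' through all 7 events:
  event 1 (t=7: SET a = -3): a (absent) -> -3
  event 2 (t=13: SET a = 20): a -3 -> 20
  event 3 (t=22: INC a by 12): a 20 -> 32
  event 4 (t=23: SET b = 9): a unchanged
  event 5 (t=24: INC b by 6): a unchanged
  event 6 (t=30: DEC c by 10): a unchanged
  event 7 (t=39: DEC c by 12): a unchanged
Final: a = 32

Answer: 32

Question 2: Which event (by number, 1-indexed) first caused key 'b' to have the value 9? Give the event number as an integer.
Answer: 4

Derivation:
Looking for first event where b becomes 9:
  event 4: b (absent) -> 9  <-- first match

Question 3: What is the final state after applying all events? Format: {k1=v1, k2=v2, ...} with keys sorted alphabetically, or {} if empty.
  after event 1 (t=7: SET a = -3): {a=-3}
  after event 2 (t=13: SET a = 20): {a=20}
  after event 3 (t=22: INC a by 12): {a=32}
  after event 4 (t=23: SET b = 9): {a=32, b=9}
  after event 5 (t=24: INC b by 6): {a=32, b=15}
  after event 6 (t=30: DEC c by 10): {a=32, b=15, c=-10}
  after event 7 (t=39: DEC c by 12): {a=32, b=15, c=-22}

Answer: {a=32, b=15, c=-22}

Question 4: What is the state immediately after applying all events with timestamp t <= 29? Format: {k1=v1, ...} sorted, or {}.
Answer: {a=32, b=15}

Derivation:
Apply events with t <= 29 (5 events):
  after event 1 (t=7: SET a = -3): {a=-3}
  after event 2 (t=13: SET a = 20): {a=20}
  after event 3 (t=22: INC a by 12): {a=32}
  after event 4 (t=23: SET b = 9): {a=32, b=9}
  after event 5 (t=24: INC b by 6): {a=32, b=15}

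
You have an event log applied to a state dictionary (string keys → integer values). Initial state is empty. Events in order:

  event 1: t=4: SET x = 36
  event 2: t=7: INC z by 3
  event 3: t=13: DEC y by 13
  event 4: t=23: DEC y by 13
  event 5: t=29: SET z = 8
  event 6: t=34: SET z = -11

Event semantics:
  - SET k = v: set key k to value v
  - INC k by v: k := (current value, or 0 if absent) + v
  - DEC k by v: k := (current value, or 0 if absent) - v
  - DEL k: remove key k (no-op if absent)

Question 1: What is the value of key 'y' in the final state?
Answer: -26

Derivation:
Track key 'y' through all 6 events:
  event 1 (t=4: SET x = 36): y unchanged
  event 2 (t=7: INC z by 3): y unchanged
  event 3 (t=13: DEC y by 13): y (absent) -> -13
  event 4 (t=23: DEC y by 13): y -13 -> -26
  event 5 (t=29: SET z = 8): y unchanged
  event 6 (t=34: SET z = -11): y unchanged
Final: y = -26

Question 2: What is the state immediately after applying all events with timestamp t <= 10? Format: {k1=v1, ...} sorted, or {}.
Answer: {x=36, z=3}

Derivation:
Apply events with t <= 10 (2 events):
  after event 1 (t=4: SET x = 36): {x=36}
  after event 2 (t=7: INC z by 3): {x=36, z=3}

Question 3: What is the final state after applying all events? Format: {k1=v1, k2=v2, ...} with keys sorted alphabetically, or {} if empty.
Answer: {x=36, y=-26, z=-11}

Derivation:
  after event 1 (t=4: SET x = 36): {x=36}
  after event 2 (t=7: INC z by 3): {x=36, z=3}
  after event 3 (t=13: DEC y by 13): {x=36, y=-13, z=3}
  after event 4 (t=23: DEC y by 13): {x=36, y=-26, z=3}
  after event 5 (t=29: SET z = 8): {x=36, y=-26, z=8}
  after event 6 (t=34: SET z = -11): {x=36, y=-26, z=-11}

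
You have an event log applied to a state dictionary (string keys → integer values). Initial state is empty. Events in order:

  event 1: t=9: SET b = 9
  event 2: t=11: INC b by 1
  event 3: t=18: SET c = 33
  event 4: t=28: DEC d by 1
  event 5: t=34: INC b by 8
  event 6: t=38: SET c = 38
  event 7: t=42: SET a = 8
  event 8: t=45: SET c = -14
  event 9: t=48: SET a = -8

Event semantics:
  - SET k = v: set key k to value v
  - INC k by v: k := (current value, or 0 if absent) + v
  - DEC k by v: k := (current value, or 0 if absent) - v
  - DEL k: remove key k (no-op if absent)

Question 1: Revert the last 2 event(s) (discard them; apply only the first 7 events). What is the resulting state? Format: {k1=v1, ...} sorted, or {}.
Keep first 7 events (discard last 2):
  after event 1 (t=9: SET b = 9): {b=9}
  after event 2 (t=11: INC b by 1): {b=10}
  after event 3 (t=18: SET c = 33): {b=10, c=33}
  after event 4 (t=28: DEC d by 1): {b=10, c=33, d=-1}
  after event 5 (t=34: INC b by 8): {b=18, c=33, d=-1}
  after event 6 (t=38: SET c = 38): {b=18, c=38, d=-1}
  after event 7 (t=42: SET a = 8): {a=8, b=18, c=38, d=-1}

Answer: {a=8, b=18, c=38, d=-1}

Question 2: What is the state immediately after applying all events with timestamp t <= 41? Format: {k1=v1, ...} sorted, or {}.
Answer: {b=18, c=38, d=-1}

Derivation:
Apply events with t <= 41 (6 events):
  after event 1 (t=9: SET b = 9): {b=9}
  after event 2 (t=11: INC b by 1): {b=10}
  after event 3 (t=18: SET c = 33): {b=10, c=33}
  after event 4 (t=28: DEC d by 1): {b=10, c=33, d=-1}
  after event 5 (t=34: INC b by 8): {b=18, c=33, d=-1}
  after event 6 (t=38: SET c = 38): {b=18, c=38, d=-1}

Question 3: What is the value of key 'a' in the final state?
Answer: -8

Derivation:
Track key 'a' through all 9 events:
  event 1 (t=9: SET b = 9): a unchanged
  event 2 (t=11: INC b by 1): a unchanged
  event 3 (t=18: SET c = 33): a unchanged
  event 4 (t=28: DEC d by 1): a unchanged
  event 5 (t=34: INC b by 8): a unchanged
  event 6 (t=38: SET c = 38): a unchanged
  event 7 (t=42: SET a = 8): a (absent) -> 8
  event 8 (t=45: SET c = -14): a unchanged
  event 9 (t=48: SET a = -8): a 8 -> -8
Final: a = -8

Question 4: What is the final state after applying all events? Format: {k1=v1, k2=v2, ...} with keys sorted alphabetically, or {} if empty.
  after event 1 (t=9: SET b = 9): {b=9}
  after event 2 (t=11: INC b by 1): {b=10}
  after event 3 (t=18: SET c = 33): {b=10, c=33}
  after event 4 (t=28: DEC d by 1): {b=10, c=33, d=-1}
  after event 5 (t=34: INC b by 8): {b=18, c=33, d=-1}
  after event 6 (t=38: SET c = 38): {b=18, c=38, d=-1}
  after event 7 (t=42: SET a = 8): {a=8, b=18, c=38, d=-1}
  after event 8 (t=45: SET c = -14): {a=8, b=18, c=-14, d=-1}
  after event 9 (t=48: SET a = -8): {a=-8, b=18, c=-14, d=-1}

Answer: {a=-8, b=18, c=-14, d=-1}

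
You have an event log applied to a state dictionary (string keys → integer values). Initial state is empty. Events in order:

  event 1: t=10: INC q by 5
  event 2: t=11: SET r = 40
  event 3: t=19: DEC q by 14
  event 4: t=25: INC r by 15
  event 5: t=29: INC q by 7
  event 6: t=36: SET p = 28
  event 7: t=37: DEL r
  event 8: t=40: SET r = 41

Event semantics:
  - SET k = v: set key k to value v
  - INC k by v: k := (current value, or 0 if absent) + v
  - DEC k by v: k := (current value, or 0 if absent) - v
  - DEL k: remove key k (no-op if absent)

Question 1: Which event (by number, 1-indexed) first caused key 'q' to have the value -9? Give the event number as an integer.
Answer: 3

Derivation:
Looking for first event where q becomes -9:
  event 1: q = 5
  event 2: q = 5
  event 3: q 5 -> -9  <-- first match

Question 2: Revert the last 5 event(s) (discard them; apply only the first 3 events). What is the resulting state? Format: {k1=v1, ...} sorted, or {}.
Answer: {q=-9, r=40}

Derivation:
Keep first 3 events (discard last 5):
  after event 1 (t=10: INC q by 5): {q=5}
  after event 2 (t=11: SET r = 40): {q=5, r=40}
  after event 3 (t=19: DEC q by 14): {q=-9, r=40}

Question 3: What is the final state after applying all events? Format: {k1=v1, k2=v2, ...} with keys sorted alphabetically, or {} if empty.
  after event 1 (t=10: INC q by 5): {q=5}
  after event 2 (t=11: SET r = 40): {q=5, r=40}
  after event 3 (t=19: DEC q by 14): {q=-9, r=40}
  after event 4 (t=25: INC r by 15): {q=-9, r=55}
  after event 5 (t=29: INC q by 7): {q=-2, r=55}
  after event 6 (t=36: SET p = 28): {p=28, q=-2, r=55}
  after event 7 (t=37: DEL r): {p=28, q=-2}
  after event 8 (t=40: SET r = 41): {p=28, q=-2, r=41}

Answer: {p=28, q=-2, r=41}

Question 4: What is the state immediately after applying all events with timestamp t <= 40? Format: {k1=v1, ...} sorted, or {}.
Answer: {p=28, q=-2, r=41}

Derivation:
Apply events with t <= 40 (8 events):
  after event 1 (t=10: INC q by 5): {q=5}
  after event 2 (t=11: SET r = 40): {q=5, r=40}
  after event 3 (t=19: DEC q by 14): {q=-9, r=40}
  after event 4 (t=25: INC r by 15): {q=-9, r=55}
  after event 5 (t=29: INC q by 7): {q=-2, r=55}
  after event 6 (t=36: SET p = 28): {p=28, q=-2, r=55}
  after event 7 (t=37: DEL r): {p=28, q=-2}
  after event 8 (t=40: SET r = 41): {p=28, q=-2, r=41}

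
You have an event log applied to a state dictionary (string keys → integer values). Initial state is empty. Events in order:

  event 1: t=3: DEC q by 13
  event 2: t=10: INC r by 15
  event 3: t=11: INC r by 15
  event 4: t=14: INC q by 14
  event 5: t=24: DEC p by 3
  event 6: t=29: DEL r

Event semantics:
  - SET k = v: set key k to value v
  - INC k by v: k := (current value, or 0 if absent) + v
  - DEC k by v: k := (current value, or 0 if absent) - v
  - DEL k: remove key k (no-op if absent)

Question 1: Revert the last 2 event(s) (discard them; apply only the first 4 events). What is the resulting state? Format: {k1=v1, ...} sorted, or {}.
Answer: {q=1, r=30}

Derivation:
Keep first 4 events (discard last 2):
  after event 1 (t=3: DEC q by 13): {q=-13}
  after event 2 (t=10: INC r by 15): {q=-13, r=15}
  after event 3 (t=11: INC r by 15): {q=-13, r=30}
  after event 4 (t=14: INC q by 14): {q=1, r=30}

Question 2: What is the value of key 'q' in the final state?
Answer: 1

Derivation:
Track key 'q' through all 6 events:
  event 1 (t=3: DEC q by 13): q (absent) -> -13
  event 2 (t=10: INC r by 15): q unchanged
  event 3 (t=11: INC r by 15): q unchanged
  event 4 (t=14: INC q by 14): q -13 -> 1
  event 5 (t=24: DEC p by 3): q unchanged
  event 6 (t=29: DEL r): q unchanged
Final: q = 1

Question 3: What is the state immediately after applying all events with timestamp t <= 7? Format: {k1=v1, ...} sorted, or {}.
Apply events with t <= 7 (1 events):
  after event 1 (t=3: DEC q by 13): {q=-13}

Answer: {q=-13}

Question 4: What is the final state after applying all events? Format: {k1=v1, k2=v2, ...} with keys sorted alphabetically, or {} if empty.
Answer: {p=-3, q=1}

Derivation:
  after event 1 (t=3: DEC q by 13): {q=-13}
  after event 2 (t=10: INC r by 15): {q=-13, r=15}
  after event 3 (t=11: INC r by 15): {q=-13, r=30}
  after event 4 (t=14: INC q by 14): {q=1, r=30}
  after event 5 (t=24: DEC p by 3): {p=-3, q=1, r=30}
  after event 6 (t=29: DEL r): {p=-3, q=1}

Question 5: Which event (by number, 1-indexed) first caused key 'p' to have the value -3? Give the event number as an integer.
Answer: 5

Derivation:
Looking for first event where p becomes -3:
  event 5: p (absent) -> -3  <-- first match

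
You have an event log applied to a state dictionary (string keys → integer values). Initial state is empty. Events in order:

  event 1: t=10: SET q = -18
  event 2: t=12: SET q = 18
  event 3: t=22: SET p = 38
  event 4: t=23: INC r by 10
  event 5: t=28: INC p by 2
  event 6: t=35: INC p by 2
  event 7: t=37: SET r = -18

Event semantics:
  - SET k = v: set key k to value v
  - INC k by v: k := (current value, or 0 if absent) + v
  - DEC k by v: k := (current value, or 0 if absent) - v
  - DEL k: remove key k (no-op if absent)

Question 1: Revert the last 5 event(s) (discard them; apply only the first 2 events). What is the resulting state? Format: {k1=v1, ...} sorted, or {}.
Keep first 2 events (discard last 5):
  after event 1 (t=10: SET q = -18): {q=-18}
  after event 2 (t=12: SET q = 18): {q=18}

Answer: {q=18}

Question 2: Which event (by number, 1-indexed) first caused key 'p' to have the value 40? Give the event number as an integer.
Looking for first event where p becomes 40:
  event 3: p = 38
  event 4: p = 38
  event 5: p 38 -> 40  <-- first match

Answer: 5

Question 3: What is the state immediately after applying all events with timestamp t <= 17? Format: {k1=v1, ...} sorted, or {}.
Apply events with t <= 17 (2 events):
  after event 1 (t=10: SET q = -18): {q=-18}
  after event 2 (t=12: SET q = 18): {q=18}

Answer: {q=18}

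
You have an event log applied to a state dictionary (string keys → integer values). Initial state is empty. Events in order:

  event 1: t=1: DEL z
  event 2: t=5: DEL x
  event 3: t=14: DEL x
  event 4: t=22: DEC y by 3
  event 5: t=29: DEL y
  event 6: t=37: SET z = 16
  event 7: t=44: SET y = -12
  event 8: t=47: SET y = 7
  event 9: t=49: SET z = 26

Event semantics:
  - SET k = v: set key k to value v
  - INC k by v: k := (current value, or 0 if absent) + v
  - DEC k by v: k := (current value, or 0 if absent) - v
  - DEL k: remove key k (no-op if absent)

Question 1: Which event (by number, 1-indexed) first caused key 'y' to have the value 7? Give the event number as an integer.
Answer: 8

Derivation:
Looking for first event where y becomes 7:
  event 4: y = -3
  event 5: y = (absent)
  event 7: y = -12
  event 8: y -12 -> 7  <-- first match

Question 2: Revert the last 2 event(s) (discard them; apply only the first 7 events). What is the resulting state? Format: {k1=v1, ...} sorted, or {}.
Answer: {y=-12, z=16}

Derivation:
Keep first 7 events (discard last 2):
  after event 1 (t=1: DEL z): {}
  after event 2 (t=5: DEL x): {}
  after event 3 (t=14: DEL x): {}
  after event 4 (t=22: DEC y by 3): {y=-3}
  after event 5 (t=29: DEL y): {}
  after event 6 (t=37: SET z = 16): {z=16}
  after event 7 (t=44: SET y = -12): {y=-12, z=16}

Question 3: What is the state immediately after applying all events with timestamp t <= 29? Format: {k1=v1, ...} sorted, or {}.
Answer: {}

Derivation:
Apply events with t <= 29 (5 events):
  after event 1 (t=1: DEL z): {}
  after event 2 (t=5: DEL x): {}
  after event 3 (t=14: DEL x): {}
  after event 4 (t=22: DEC y by 3): {y=-3}
  after event 5 (t=29: DEL y): {}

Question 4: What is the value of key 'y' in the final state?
Track key 'y' through all 9 events:
  event 1 (t=1: DEL z): y unchanged
  event 2 (t=5: DEL x): y unchanged
  event 3 (t=14: DEL x): y unchanged
  event 4 (t=22: DEC y by 3): y (absent) -> -3
  event 5 (t=29: DEL y): y -3 -> (absent)
  event 6 (t=37: SET z = 16): y unchanged
  event 7 (t=44: SET y = -12): y (absent) -> -12
  event 8 (t=47: SET y = 7): y -12 -> 7
  event 9 (t=49: SET z = 26): y unchanged
Final: y = 7

Answer: 7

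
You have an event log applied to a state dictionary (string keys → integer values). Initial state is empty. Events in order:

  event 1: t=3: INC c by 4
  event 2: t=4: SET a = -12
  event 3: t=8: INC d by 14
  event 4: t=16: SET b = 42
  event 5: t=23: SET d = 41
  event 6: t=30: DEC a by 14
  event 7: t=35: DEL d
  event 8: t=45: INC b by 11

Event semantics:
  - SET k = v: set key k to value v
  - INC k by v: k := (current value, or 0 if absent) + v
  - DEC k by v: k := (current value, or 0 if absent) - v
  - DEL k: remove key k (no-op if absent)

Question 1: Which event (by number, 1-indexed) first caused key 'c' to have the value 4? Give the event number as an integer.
Answer: 1

Derivation:
Looking for first event where c becomes 4:
  event 1: c (absent) -> 4  <-- first match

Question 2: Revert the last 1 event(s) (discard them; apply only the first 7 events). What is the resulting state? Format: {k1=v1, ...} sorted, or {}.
Keep first 7 events (discard last 1):
  after event 1 (t=3: INC c by 4): {c=4}
  after event 2 (t=4: SET a = -12): {a=-12, c=4}
  after event 3 (t=8: INC d by 14): {a=-12, c=4, d=14}
  after event 4 (t=16: SET b = 42): {a=-12, b=42, c=4, d=14}
  after event 5 (t=23: SET d = 41): {a=-12, b=42, c=4, d=41}
  after event 6 (t=30: DEC a by 14): {a=-26, b=42, c=4, d=41}
  after event 7 (t=35: DEL d): {a=-26, b=42, c=4}

Answer: {a=-26, b=42, c=4}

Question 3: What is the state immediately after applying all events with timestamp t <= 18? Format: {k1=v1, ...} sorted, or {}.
Answer: {a=-12, b=42, c=4, d=14}

Derivation:
Apply events with t <= 18 (4 events):
  after event 1 (t=3: INC c by 4): {c=4}
  after event 2 (t=4: SET a = -12): {a=-12, c=4}
  after event 3 (t=8: INC d by 14): {a=-12, c=4, d=14}
  after event 4 (t=16: SET b = 42): {a=-12, b=42, c=4, d=14}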